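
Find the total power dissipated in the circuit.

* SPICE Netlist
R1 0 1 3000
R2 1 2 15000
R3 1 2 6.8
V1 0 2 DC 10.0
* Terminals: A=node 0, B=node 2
Nodal analysis, taking node 2 as the 0 V reference.
Source V1 fixes V_0 = 10 V.
KCL at each unknown node (sum of currents leaving = 0; resistances in Ω):
  Node 1: (V_1 - 10)/3000 + (V_1 - 0)/15000 + (V_1 - 0)/6.8 = 0
Collecting terms: 0.1475 × V_1 = 0.003333  =>  V_1 = 0.02261 V
Power in each resistor, P = (ΔV)²/R:
  P_R1 = (10 - 0.02261)²/3000 = 0.03318 W
  P_R2 = (0.02261 - 0)²/15000 = 0.00000003407 W
  P_R3 = (0.02261 - 0)²/6.8 = 0.00007515 W
P_total = P_R1 + P_R2 + P_R3 = 0.03326 W

Final answer: 0.03326 W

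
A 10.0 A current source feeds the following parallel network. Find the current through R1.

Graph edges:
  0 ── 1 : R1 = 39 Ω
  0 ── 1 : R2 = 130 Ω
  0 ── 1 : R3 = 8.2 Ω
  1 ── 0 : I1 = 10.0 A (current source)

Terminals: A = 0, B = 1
All resistors sit directly between nodes 0 and 1, so they are in parallel and share one voltage V; the full source current 10 A splits among them.
1/R_par = 1/39 + 1/130 + 1/8.2 = 0.1553 S  =>  R_par = 6.44 Ω
V = I × R_par = 10 × 6.44 = 64.4 V
I_R1 = V/R1 = 64.4/39 = 1.651 A

Final answer: 1.651 A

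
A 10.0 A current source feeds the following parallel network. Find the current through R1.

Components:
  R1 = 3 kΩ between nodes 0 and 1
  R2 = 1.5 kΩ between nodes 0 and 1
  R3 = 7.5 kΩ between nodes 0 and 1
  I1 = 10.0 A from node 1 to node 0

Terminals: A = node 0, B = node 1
All resistors sit directly between nodes 0 and 1, so they are in parallel and share one voltage V; the full source current 10 A splits among them.
1/R_par = 1/3000 + 1/1500 + 1/7500 = 0.001133 S  =>  R_par = 882.4 Ω
V = I × R_par = 10 × 882.4 = 8824 V
I_R1 = V/R1 = 8824/3000 = 2.941 A

Final answer: 2.941 A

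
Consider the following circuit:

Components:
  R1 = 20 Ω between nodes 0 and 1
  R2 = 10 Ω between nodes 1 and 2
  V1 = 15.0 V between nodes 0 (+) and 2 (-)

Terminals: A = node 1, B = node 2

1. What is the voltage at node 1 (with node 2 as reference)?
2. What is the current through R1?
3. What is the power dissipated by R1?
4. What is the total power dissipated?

Nodal analysis, taking node 2 as the 0 V reference.
Source V1 fixes V_0 = 15 V.
KCL at each unknown node (sum of currents leaving = 0; resistances in Ω):
  Node 1: (V_1 - 15)/20 + (V_1 - 0)/10 = 0
Collecting terms: 0.15 × V_1 = 0.75  =>  V_1 = 5 V
Part 1:
  Read off the nodal solution: V_1 = 5 V
Part 2:
  I_R1 = (V_0 - V_1)/R1 = (15 - 5)/20 = 0.5 A
  Magnitude: I_R1 = 0.5 A
Part 3:
  I_R1 = (V_0 - V_1)/R1 = (15 - 5)/20 = 0.5 A
  P_R1 = I_R1² × R1 = (0.5)² × 20 = 5 W
Part 4:
  Power in each resistor, P = (ΔV)²/R:
    P_R1 = (15 - 5)²/20 = 5 W
    P_R2 = (5 - 0)²/10 = 2.5 W
  P_total = P_R1 + P_R2 = 7.5 W

Final answers:
1. V_1 = 5 V
2. I_R1 = 0.5 A
3. P_R1 = 5 W
4. P_total = 7.5 W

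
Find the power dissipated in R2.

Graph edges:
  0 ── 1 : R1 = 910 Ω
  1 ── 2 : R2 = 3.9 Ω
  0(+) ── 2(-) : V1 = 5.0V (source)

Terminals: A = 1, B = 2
Nodal analysis, taking node 2 as the 0 V reference.
Source V1 fixes V_0 = 5 V.
KCL at each unknown node (sum of currents leaving = 0; resistances in Ω):
  Node 1: (V_1 - 5)/910 + (V_1 - 0)/3.9 = 0
Collecting terms: 0.2575 × V_1 = 0.005495  =>  V_1 = 0.02134 V
I_R2 = (V_1 - V_2)/R2 = (0.02134 - 0)/3.9 = 0.005471 A
P_R2 = I_R2² × R2 = (0.005471)² × 3.9 = 0.0001167 W

Final answer: 0.0001167 W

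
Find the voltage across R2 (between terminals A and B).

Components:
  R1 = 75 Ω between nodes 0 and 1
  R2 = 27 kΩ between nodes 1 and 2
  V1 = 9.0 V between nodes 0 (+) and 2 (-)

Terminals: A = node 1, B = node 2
R1 and R2 are in series across V1 (node 0 → node 1 → node 2), and the output A–B is taken across R2, so this is a voltage divider.
Series current: I = V1/(R1 + R2) = 9/(75 + 27000) = 9/27080 = 0.0003324 A
V_R2 = I × R2 = V1 × R2/(R1 + R2) = 9 × 27000/27080 = 8.975 V

Final answer: 8.975 V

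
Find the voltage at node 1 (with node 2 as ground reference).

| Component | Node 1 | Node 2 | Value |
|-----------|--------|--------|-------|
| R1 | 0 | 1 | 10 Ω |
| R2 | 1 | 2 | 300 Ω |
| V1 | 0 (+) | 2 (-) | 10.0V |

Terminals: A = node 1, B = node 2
Nodal analysis, taking node 2 as the 0 V reference.
Source V1 fixes V_0 = 10 V.
KCL at each unknown node (sum of currents leaving = 0; resistances in Ω):
  Node 1: (V_1 - 10)/10 + (V_1 - 0)/300 = 0
Collecting terms: 0.1033 × V_1 = 1  =>  V_1 = 9.677 V
The requested potential is V_1 = 9.677 V.

Final answer: V_1 = 9.677 V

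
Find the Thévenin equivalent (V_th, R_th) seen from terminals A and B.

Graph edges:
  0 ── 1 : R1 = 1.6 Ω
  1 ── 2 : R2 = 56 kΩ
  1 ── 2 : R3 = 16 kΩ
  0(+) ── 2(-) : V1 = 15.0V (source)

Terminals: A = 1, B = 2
Step 1 — V_th is the open-circuit voltage V_A - V_B (nothing connected across the terminals).
Nodal analysis, taking node 2 as the 0 V reference.
Source V1 fixes V_0 = 15 V.
KCL at each unknown node (sum of currents leaving = 0; resistances in Ω):
  Node 1: (V_1 - 15)/1.6 + (V_1 - 0)/56000 + (V_1 - 0)/16000 = 0
Collecting terms: 0.6251 × V_1 = 9.375  =>  V_1 = 15 V
V_th = V_1 - V_2 = 15 - 0 = 15 V
Step 2 — R_th: zero the source — replace V1 by a short circuit (node 2 merges into node 0) — and find the resistance seen between A (node 1) and B (node 0).
Reduce the network between node 1 (A) and node 0 (B) by series/parallel combination:
  Rp1 = R1 ‖ R2 ‖ R3 (parallel, all between nodes 0 and 1) = 1/(1/1.6 + 1/56000 + 1/16000) = 1.6 Ω
R_th = 1.6 Ω

Final answer: V_th = 15 V, R_th = 1.6 Ω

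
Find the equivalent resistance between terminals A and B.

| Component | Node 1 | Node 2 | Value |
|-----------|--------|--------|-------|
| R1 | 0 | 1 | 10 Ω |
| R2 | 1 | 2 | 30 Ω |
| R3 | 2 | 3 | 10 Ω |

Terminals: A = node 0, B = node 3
Reduce the network between node 0 (A) and node 3 (B) by series/parallel combination:
  Rs1 = R1 + R2 (series, joined only at node 1) = 10 + 30 = 40 Ω
  Rs2 = R3 + Rs1 (series, joined only at node 2) = 10 + 40 = 50 Ω
R_eq = 50 Ω

Final answer: 50 Ω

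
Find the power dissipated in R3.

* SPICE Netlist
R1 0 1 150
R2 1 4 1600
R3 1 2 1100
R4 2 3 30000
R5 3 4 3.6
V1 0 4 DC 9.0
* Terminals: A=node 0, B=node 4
Nodal analysis, taking node 4 as the 0 V reference.
Source V1 fixes V_0 = 9 V.
KCL at each unknown node (sum of currents leaving = 0; resistances in Ω):
  Node 1: (V_1 - 9)/150 + (V_1 - 0)/1600 + (V_1 - V_2)/1100 = 0
  Node 2: (V_2 - V_1)/1100 + (V_2 - V_3)/30000 = 0
  Node 3: (V_3 - V_2)/30000 + (V_3 - 0)/3.6 = 0
Collecting terms (coefficients in siemens):
  0.008201·V_1 - 0.0009091·V_2 = 0.06
  0.0009424·V_2 - 0.0009091·V_1 - 0.00003333·V_3 = 0
  0.2778·V_3 - 0.00003333·V_2 = 0
Solving these 3 simultaneous equations (Gaussian elimination) gives:
  V_1 = 8.192 V, V_2 = 7.903 V, V_3 = 0.0009482 V
I_R3 = (V_1 - V_2)/R3 = (8.192 - 7.903)/1100 = 0.0002634 A
P_R3 = I_R3² × R3 = (0.0002634)² × 1100 = 0.00007631 W

Final answer: 7.631e-05 W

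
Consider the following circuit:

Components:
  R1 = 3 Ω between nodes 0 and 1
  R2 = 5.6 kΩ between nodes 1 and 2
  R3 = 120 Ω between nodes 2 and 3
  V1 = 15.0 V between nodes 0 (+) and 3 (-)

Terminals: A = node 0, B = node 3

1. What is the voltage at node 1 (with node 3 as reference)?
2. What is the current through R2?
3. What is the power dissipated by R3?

Nodal analysis, taking node 3 as the 0 V reference.
Source V1 fixes V_0 = 15 V.
KCL at each unknown node (sum of currents leaving = 0; resistances in Ω):
  Node 1: (V_1 - 15)/3 + (V_1 - V_2)/5600 = 0
  Node 2: (V_2 - V_1)/5600 + (V_2 - 0)/120 = 0
Collecting terms (coefficients in siemens):
  0.3335·V_1 - 0.0001786·V_2 = 5
  0.008512·V_2 - 0.0001786·V_1 = 0
Determinant D = (0.3335)(0.008512) - (-0.0001786)(-0.0001786) = 0.002839
V_1 = [(5)(0.008512) - (-0.0001786)(0)]/D = 14.99 V
V_2 = [(0.3335)(0) - (5)(-0.0001786)]/D = 0.3145 V
Part 1:
  Read off the nodal solution: V_1 = 14.99 V
Part 2:
  I_R2 = (V_1 - V_2)/R2 = (14.99 - 0.3145)/5600 = 0.002621 A
  Magnitude: I_R2 = 0.002621 A
Part 3:
  I_R3 = (V_2 - V_3)/R3 = (0.3145 - 0)/120 = 0.002621 A
  P_R3 = I_R3² × R3 = (0.002621)² × 120 = 0.0008244 W

Final answers:
1. V_1 = 14.99 V
2. I_R2 = 0.002621 A
3. P_R3 = 0.0008244 W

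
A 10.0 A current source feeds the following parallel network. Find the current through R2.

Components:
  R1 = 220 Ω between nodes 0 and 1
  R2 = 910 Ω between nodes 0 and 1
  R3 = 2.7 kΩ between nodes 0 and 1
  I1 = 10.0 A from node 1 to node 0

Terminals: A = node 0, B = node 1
All resistors sit directly between nodes 0 and 1, so they are in parallel and share one voltage V; the full source current 10 A splits among them.
1/R_par = 1/220 + 1/910 + 1/2700 = 0.006015 S  =>  R_par = 166.3 Ω
V = I × R_par = 10 × 166.3 = 1663 V
I_R2 = V/R2 = 1663/910 = 1.827 A

Final answer: 1.827 A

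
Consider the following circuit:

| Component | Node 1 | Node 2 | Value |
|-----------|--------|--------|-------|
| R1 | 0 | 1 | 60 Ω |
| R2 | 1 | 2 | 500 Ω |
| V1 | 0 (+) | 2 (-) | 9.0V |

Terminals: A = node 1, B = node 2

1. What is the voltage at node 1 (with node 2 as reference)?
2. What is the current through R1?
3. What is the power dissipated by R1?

Nodal analysis, taking node 2 as the 0 V reference.
Source V1 fixes V_0 = 9 V.
KCL at each unknown node (sum of currents leaving = 0; resistances in Ω):
  Node 1: (V_1 - 9)/60 + (V_1 - 0)/500 = 0
Collecting terms: 0.01867 × V_1 = 0.15  =>  V_1 = 8.036 V
Part 1:
  Read off the nodal solution: V_1 = 8.036 V
Part 2:
  I_R1 = (V_0 - V_1)/R1 = (9 - 8.036)/60 = 0.01607 A
  Magnitude: I_R1 = 0.01607 A
Part 3:
  I_R1 = (V_0 - V_1)/R1 = (9 - 8.036)/60 = 0.01607 A
  P_R1 = I_R1² × R1 = (0.01607)² × 60 = 0.0155 W

Final answers:
1. V_1 = 8.036 V
2. I_R1 = 0.01607 A
3. P_R1 = 0.0155 W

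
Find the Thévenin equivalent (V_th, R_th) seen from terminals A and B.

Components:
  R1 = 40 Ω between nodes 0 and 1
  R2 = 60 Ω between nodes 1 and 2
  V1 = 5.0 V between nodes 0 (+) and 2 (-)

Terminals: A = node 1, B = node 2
Step 1 — V_th is the open-circuit voltage V_A - V_B (nothing connected across the terminals).
Nodal analysis, taking node 2 as the 0 V reference.
Source V1 fixes V_0 = 5 V.
KCL at each unknown node (sum of currents leaving = 0; resistances in Ω):
  Node 1: (V_1 - 5)/40 + (V_1 - 0)/60 = 0
Collecting terms: 0.04167 × V_1 = 0.125  =>  V_1 = 3 V
V_th = V_1 - V_2 = 3 - 0 = 3 V
Step 2 — R_th: zero the source — replace V1 by a short circuit (node 2 merges into node 0) — and find the resistance seen between A (node 1) and B (node 0).
Reduce the network between node 1 (A) and node 0 (B) by series/parallel combination:
  Rp1 = R1 ‖ R2 (parallel, both between nodes 0 and 1) = 1/(1/40 + 1/60) = 24 Ω
R_th = 24 Ω

Final answer: V_th = 3 V, R_th = 24 Ω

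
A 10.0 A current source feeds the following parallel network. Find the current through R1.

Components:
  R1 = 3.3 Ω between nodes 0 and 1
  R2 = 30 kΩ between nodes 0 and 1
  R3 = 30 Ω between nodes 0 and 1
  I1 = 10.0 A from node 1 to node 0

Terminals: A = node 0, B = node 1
All resistors sit directly between nodes 0 and 1, so they are in parallel and share one voltage V; the full source current 10 A splits among them.
1/R_par = 1/3.3 + 1/30000 + 1/30 = 0.3364 S  =>  R_par = 2.973 Ω
V = I × R_par = 10 × 2.973 = 29.73 V
I_R1 = V/R1 = 29.73/3.3 = 9.008 A

Final answer: 9.008 A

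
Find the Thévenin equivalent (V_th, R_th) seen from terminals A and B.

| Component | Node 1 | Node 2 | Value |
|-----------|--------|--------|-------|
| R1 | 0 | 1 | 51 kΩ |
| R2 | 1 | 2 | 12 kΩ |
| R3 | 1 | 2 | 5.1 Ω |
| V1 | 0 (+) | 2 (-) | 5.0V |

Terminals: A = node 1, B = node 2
Step 1 — V_th is the open-circuit voltage V_A - V_B (nothing connected across the terminals).
Nodal analysis, taking node 2 as the 0 V reference.
Source V1 fixes V_0 = 5 V.
KCL at each unknown node (sum of currents leaving = 0; resistances in Ω):
  Node 1: (V_1 - 5)/51000 + (V_1 - 0)/12000 + (V_1 - 0)/5.1 = 0
Collecting terms: 0.1962 × V_1 = 0.00009804  =>  V_1 = 0.0004997 V
V_th = V_1 - V_2 = 0.0004997 - 0 = 0.0004997 V
Step 2 — R_th: zero the source — replace V1 by a short circuit (node 2 merges into node 0) — and find the resistance seen between A (node 1) and B (node 0).
Reduce the network between node 1 (A) and node 0 (B) by series/parallel combination:
  Rp1 = R1 ‖ R2 ‖ R3 (parallel, all between nodes 0 and 1) = 1/(1/51000 + 1/12000 + 1/5.1) = 5.097 Ω
R_th = 5.097 Ω

Final answer: V_th = 0.0004997 V, R_th = 5.097 Ω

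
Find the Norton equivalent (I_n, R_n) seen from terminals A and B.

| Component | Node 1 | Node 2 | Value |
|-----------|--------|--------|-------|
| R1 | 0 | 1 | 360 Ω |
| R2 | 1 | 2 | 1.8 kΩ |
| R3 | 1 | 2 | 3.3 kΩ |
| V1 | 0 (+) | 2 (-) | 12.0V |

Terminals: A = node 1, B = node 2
Find the Thévenin equivalent first; then I_n = V_th/R_th and R_n = R_th.
Step 1 — V_th is the open-circuit voltage V_A - V_B (nothing connected across the terminals).
Nodal analysis, taking node 2 as the 0 V reference.
Source V1 fixes V_0 = 12 V.
KCL at each unknown node (sum of currents leaving = 0; resistances in Ω):
  Node 1: (V_1 - 12)/360 + (V_1 - 0)/1800 + (V_1 - 0)/3300 = 0
Collecting terms: 0.003636 × V_1 = 0.03333  =>  V_1 = 9.167 V
V_th = V_1 - V_2 = 9.167 - 0 = 9.167 V
Step 2 — R_th: zero the source — replace V1 by a short circuit (node 2 merges into node 0) — and find the resistance seen between A (node 1) and B (node 0).
Reduce the network between node 1 (A) and node 0 (B) by series/parallel combination:
  Rp1 = R1 ‖ R2 ‖ R3 (parallel, all between nodes 0 and 1) = 1/(1/360 + 1/1800 + 1/3300) = 275 Ω
R_th = 275 Ω
I_n = V_th/R_th = 9.167/275 = 0.03333 A, and R_n = R_th = 275 Ω

Final answer: I_n = 0.03333 A, R_n = 275 Ω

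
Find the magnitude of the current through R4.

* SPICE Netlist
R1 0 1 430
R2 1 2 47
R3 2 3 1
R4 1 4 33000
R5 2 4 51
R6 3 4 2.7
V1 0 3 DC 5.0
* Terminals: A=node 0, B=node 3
Nodal analysis, taking node 3 as the 0 V reference.
Source V1 fixes V_0 = 5 V.
KCL at each unknown node (sum of currents leaving = 0; resistances in Ω):
  Node 1: (V_1 - 5)/430 + (V_1 - V_2)/47 + (V_1 - V_4)/33000 = 0
  Node 2: (V_2 - V_1)/47 + (V_2 - 0)/1 + (V_2 - V_4)/51 = 0
  Node 4: (V_4 - V_1)/33000 + (V_4 - V_2)/51 + (V_4 - 0)/2.7 = 0
Collecting terms (coefficients in siemens):
  0.02363·V_1 - 0.02128·V_2 - 0.0000303·V_4 = 0.01163
  1.041·V_2 - 0.02128·V_1 - 0.01961·V_4 = 0
  0.39·V_4 - 0.0000303·V_1 - 0.01961·V_2 = 0
Solving these 3 simultaneous equations (Gaussian elimination) gives:
  V_1 = 0.5013 V, V_2 = 0.01026 V, V_4 = 0.0005546 V
I_R4 = (V_1 - V_4)/R4 = (0.5013 - 0.0005546)/33000 = 0.00001517 A
|I_R4| = 0.00001517 A

Final answer: |I_R4| = 1.517e-05 A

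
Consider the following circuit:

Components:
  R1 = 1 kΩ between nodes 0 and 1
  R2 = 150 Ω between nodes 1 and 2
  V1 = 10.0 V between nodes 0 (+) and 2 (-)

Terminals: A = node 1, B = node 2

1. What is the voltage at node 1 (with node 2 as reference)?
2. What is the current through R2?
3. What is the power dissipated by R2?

Nodal analysis, taking node 2 as the 0 V reference.
Source V1 fixes V_0 = 10 V.
KCL at each unknown node (sum of currents leaving = 0; resistances in Ω):
  Node 1: (V_1 - 10)/1000 + (V_1 - 0)/150 = 0
Collecting terms: 0.007667 × V_1 = 0.01  =>  V_1 = 1.304 V
Part 1:
  Read off the nodal solution: V_1 = 1.304 V
Part 2:
  I_R2 = (V_1 - V_2)/R2 = (1.304 - 0)/150 = 0.008696 A
  Magnitude: I_R2 = 0.008696 A
Part 3:
  I_R2 = (V_1 - V_2)/R2 = (1.304 - 0)/150 = 0.008696 A
  P_R2 = I_R2² × R2 = (0.008696)² × 150 = 0.01134 W

Final answers:
1. V_1 = 1.304 V
2. I_R2 = 0.008696 A
3. P_R2 = 0.01134 W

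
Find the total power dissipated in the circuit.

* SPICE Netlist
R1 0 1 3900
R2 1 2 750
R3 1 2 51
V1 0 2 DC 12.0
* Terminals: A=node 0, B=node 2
Nodal analysis, taking node 2 as the 0 V reference.
Source V1 fixes V_0 = 12 V.
KCL at each unknown node (sum of currents leaving = 0; resistances in Ω):
  Node 1: (V_1 - 12)/3900 + (V_1 - 0)/750 + (V_1 - 0)/51 = 0
Collecting terms: 0.0212 × V_1 = 0.003077  =>  V_1 = 0.1452 V
Power in each resistor, P = (ΔV)²/R:
  P_R1 = (12 - 0.1452)²/3900 = 0.03604 W
  P_R2 = (0.1452 - 0)²/750 = 0.00002809 W
  P_R3 = (0.1452 - 0)²/51 = 0.0004131 W
P_total = P_R1 + P_R2 + P_R3 = 0.03648 W

Final answer: 0.03648 W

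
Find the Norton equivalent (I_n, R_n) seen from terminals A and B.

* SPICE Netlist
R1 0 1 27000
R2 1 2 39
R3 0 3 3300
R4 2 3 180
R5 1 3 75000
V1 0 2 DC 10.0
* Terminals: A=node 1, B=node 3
Find the Thévenin equivalent first; then I_n = V_th/R_th and R_n = R_th.
Step 1 — V_th is the open-circuit voltage V_A - V_B (nothing connected across the terminals).
Nodal analysis, taking node 2 as the 0 V reference.
Source V1 fixes V_0 = 10 V.
KCL at each unknown node (sum of currents leaving = 0; resistances in Ω):
  Node 1: (V_1 - 10)/27000 + (V_1 - 0)/39 + (V_1 - V_3)/75000 = 0
  Node 3: (V_3 - 10)/3300 + (V_3 - 0)/180 + (V_3 - V_1)/75000 = 0
Collecting terms (coefficients in siemens):
  0.02569·V_1 - 0.00001333·V_3 = 0.0003704
  0.005872·V_3 - 0.00001333·V_1 = 0.00303
Determinant D = (0.02569)(0.005872) - (-0.00001333)(-0.00001333) = 0.0001509
V_1 = [(0.0003704)(0.005872) - (-0.00001333)(0.00303)]/D = 0.01468 V
V_3 = [(0.02569)(0.00303) - (0.0003704)(-0.00001333)]/D = 0.5161 V
V_th = V_1 - V_3 = 0.01468 - 0.5161 = -0.5014 V
Step 2 — R_th: zero the source — replace V1 by a short circuit (node 2 merges into node 0) — and find the resistance seen between A (node 1) and B (node 3).
Reduce the network between node 1 (A) and node 3 (B) by series/parallel combination:
  Rp1 = R1 ‖ R2 (parallel, both between nodes 0 and 1) = 1/(1/27000 + 1/39) = 38.94 Ω
  Rp2 = R3 ‖ R4 (parallel, both between nodes 0 and 3) = 1/(1/3300 + 1/180) = 170.7 Ω
  Rs1 = Rp1 + Rp2 (series, joined only at node 0) = 38.94 + 170.7 = 209.6 Ω
  Rp3 = R5 ‖ Rs1 (parallel, both between nodes 1 and 3) = 1/(1/75000 + 1/209.6) = 209 Ω
R_th = 209 Ω
I_n = V_th/R_th = -0.5014/209 = -0.002399 A, and R_n = R_th = 209 Ω

Final answer: I_n = -0.002399 A, R_n = 209 Ω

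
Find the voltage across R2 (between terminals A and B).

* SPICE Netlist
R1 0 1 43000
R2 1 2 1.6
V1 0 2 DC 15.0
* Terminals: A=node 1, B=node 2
R1 and R2 are in series across V1 (node 0 → node 1 → node 2), and the output A–B is taken across R2, so this is a voltage divider.
Series current: I = V1/(R1 + R2) = 15/(43000 + 1.6) = 15/43000 = 0.0003488 A
V_R2 = I × R2 = V1 × R2/(R1 + R2) = 15 × 1.6/43000 = 0.0005581 V

Final answer: 0.0005581 V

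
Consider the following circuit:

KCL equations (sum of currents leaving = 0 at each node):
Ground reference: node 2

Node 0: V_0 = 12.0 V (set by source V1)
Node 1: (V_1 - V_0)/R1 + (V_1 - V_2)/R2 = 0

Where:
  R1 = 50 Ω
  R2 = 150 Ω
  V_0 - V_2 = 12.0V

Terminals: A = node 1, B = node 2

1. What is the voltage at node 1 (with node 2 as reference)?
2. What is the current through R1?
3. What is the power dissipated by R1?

Nodal analysis, taking node 2 as the 0 V reference.
Source V1 fixes V_0 = 12 V.
KCL at each unknown node (sum of currents leaving = 0; resistances in Ω):
  Node 1: (V_1 - 12)/50 + (V_1 - 0)/150 = 0
Collecting terms: 0.02667 × V_1 = 0.24  =>  V_1 = 9 V
Part 1:
  Read off the nodal solution: V_1 = 9 V
Part 2:
  I_R1 = (V_0 - V_1)/R1 = (12 - 9)/50 = 0.06 A
  Magnitude: I_R1 = 0.06 A
Part 3:
  I_R1 = (V_0 - V_1)/R1 = (12 - 9)/50 = 0.06 A
  P_R1 = I_R1² × R1 = (0.06)² × 50 = 0.18 W

Final answers:
1. V_1 = 9 V
2. I_R1 = 0.06 A
3. P_R1 = 0.18 W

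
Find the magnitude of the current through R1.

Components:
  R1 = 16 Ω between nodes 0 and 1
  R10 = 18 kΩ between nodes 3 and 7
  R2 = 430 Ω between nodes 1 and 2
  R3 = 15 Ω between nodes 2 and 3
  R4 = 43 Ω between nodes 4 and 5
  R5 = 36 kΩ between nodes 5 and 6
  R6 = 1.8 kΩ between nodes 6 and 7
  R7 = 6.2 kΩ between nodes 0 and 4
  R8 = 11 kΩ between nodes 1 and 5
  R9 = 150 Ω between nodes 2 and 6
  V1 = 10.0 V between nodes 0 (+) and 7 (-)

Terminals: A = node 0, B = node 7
Nodal analysis, taking node 7 as the 0 V reference.
Source V1 fixes V_0 = 10 V.
KCL at each unknown node (sum of currents leaving = 0; resistances in Ω):
  Node 1: (V_1 - 10)/16 + (V_1 - V_2)/430 + (V_1 - V_5)/11000 = 0
  Node 2: (V_2 - V_1)/430 + (V_2 - V_3)/15 + (V_2 - V_6)/150 = 0
  Node 3: (V_3 - V_2)/15 + (V_3 - 0)/18000 = 0
  Node 4: (V_4 - V_5)/43 + (V_4 - 10)/6200 = 0
  Node 5: (V_5 - V_4)/43 + (V_5 - V_6)/36000 + (V_5 - V_1)/11000 = 0
  Node 6: (V_6 - V_5)/36000 + (V_6 - 0)/1800 + (V_6 - V_2)/150 = 0
Collecting terms (coefficients in siemens):
  0.06492·V_1 - 0.002326·V_2 - 0.00009091·V_5 = 0.625
  0.07566·V_2 - 0.002326·V_1 - 0.06667·V_3 - 0.006667·V_6 = 0
  0.06672·V_3 - 0.06667·V_2 = 0
  0.02342·V_4 - 0.02326·V_5 = 0.001613
  0.02337·V_5 - 0.00009091·V_1 - 0.02326·V_4 - 0.00002778·V_6 = 0
  0.00725·V_6 - 0.006667·V_2 - 0.00002778·V_5 = 0
Solving these 6 simultaneous equations (Gaussian elimination) gives:
  V_1 = 9.928 V, V_2 = 7.999 V, V_3 = 7.992 V, V_4 = 9.719 V
  V_5 = 9.717 V, V_6 = 7.392 V
I_R1 = (V_0 - V_1)/R1 = (10 - 9.928)/16 = 0.004506 A
|I_R1| = 0.004506 A

Final answer: |I_R1| = 0.004506 A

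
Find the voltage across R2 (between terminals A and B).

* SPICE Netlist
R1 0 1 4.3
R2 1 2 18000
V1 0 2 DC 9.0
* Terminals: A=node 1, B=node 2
R1 and R2 are in series across V1 (node 0 → node 1 → node 2), and the output A–B is taken across R2, so this is a voltage divider.
Series current: I = V1/(R1 + R2) = 9/(4.3 + 18000) = 9/18000 = 0.0004999 A
V_R2 = I × R2 = V1 × R2/(R1 + R2) = 9 × 18000/18000 = 8.998 V

Final answer: 8.998 V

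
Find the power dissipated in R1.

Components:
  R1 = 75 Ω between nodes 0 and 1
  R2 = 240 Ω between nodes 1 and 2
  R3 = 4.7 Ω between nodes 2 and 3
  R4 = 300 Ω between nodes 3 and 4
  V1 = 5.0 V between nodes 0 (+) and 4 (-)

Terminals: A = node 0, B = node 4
Nodal analysis, taking node 4 as the 0 V reference.
Source V1 fixes V_0 = 5 V.
KCL at each unknown node (sum of currents leaving = 0; resistances in Ω):
  Node 1: (V_1 - 5)/75 + (V_1 - V_2)/240 = 0
  Node 2: (V_2 - V_1)/240 + (V_2 - V_3)/4.7 = 0
  Node 3: (V_3 - V_2)/4.7 + (V_3 - 0)/300 = 0
Collecting terms (coefficients in siemens):
  0.0175·V_1 - 0.004167·V_2 = 0.06667
  0.2169·V_2 - 0.004167·V_1 - 0.2128·V_3 = 0
  0.2161·V_3 - 0.2128·V_2 = 0
Solving these 3 simultaneous equations (Gaussian elimination) gives:
  V_1 = 4.395 V, V_2 = 2.458 V, V_3 = 2.421 V
I_R1 = (V_0 - V_1)/R1 = (5 - 4.395)/75 = 0.008068 A
P_R1 = I_R1² × R1 = (0.008068)² × 75 = 0.004882 W

Final answer: 0.004882 W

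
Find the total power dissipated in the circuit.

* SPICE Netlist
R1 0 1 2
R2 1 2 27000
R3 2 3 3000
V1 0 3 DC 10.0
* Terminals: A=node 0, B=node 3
Nodal analysis, taking node 3 as the 0 V reference.
Source V1 fixes V_0 = 10 V.
KCL at each unknown node (sum of currents leaving = 0; resistances in Ω):
  Node 1: (V_1 - 10)/2 + (V_1 - V_2)/27000 = 0
  Node 2: (V_2 - V_1)/27000 + (V_2 - 0)/3000 = 0
Collecting terms (coefficients in siemens):
  0.5·V_1 - 0.00003704·V_2 = 5
  0.0003704·V_2 - 0.00003704·V_1 = 0
Determinant D = (0.5)(0.0003704) - (-0.00003704)(-0.00003704) = 0.0001852
V_1 = [(5)(0.0003704) - (-0.00003704)(0)]/D = 9.999 V
V_2 = [(0.5)(0) - (5)(-0.00003704)]/D = 0.9999 V
Power in each resistor, P = (ΔV)²/R:
  P_R1 = (10 - 9.999)²/2 = 0.0000002222 W
  P_R2 = (9.999 - 0.9999)²/27000 = 0.003 W
  P_R3 = (0.9999 - 0)²/3000 = 0.0003333 W
P_total = P_R1 + P_R2 + P_R3 = 0.003333 W

Final answer: 0.003333 W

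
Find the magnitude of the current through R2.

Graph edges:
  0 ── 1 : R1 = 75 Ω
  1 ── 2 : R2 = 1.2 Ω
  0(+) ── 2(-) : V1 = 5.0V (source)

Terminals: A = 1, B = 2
Nodal analysis, taking node 2 as the 0 V reference.
Source V1 fixes V_0 = 5 V.
KCL at each unknown node (sum of currents leaving = 0; resistances in Ω):
  Node 1: (V_1 - 5)/75 + (V_1 - 0)/1.2 = 0
Collecting terms: 0.8467 × V_1 = 0.06667  =>  V_1 = 0.07874 V
I_R2 = (V_1 - V_2)/R2 = (0.07874 - 0)/1.2 = 0.06562 A
|I_R2| = 0.06562 A

Final answer: |I_R2| = 0.06562 A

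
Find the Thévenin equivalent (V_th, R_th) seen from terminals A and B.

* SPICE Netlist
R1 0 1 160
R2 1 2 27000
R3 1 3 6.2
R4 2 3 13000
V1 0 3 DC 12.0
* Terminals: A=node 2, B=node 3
Step 1 — V_th is the open-circuit voltage V_A - V_B (nothing connected across the terminals).
Nodal analysis, taking node 3 as the 0 V reference.
Source V1 fixes V_0 = 12 V.
KCL at each unknown node (sum of currents leaving = 0; resistances in Ω):
  Node 1: (V_1 - 12)/160 + (V_1 - V_2)/27000 + (V_1 - 0)/6.2 = 0
  Node 2: (V_2 - V_1)/27000 + (V_2 - 0)/13000 = 0
Collecting terms (coefficients in siemens):
  0.1676·V_1 - 0.00003704·V_2 = 0.075
  0.000114·V_2 - 0.00003704·V_1 = 0
Determinant D = (0.1676)(0.000114) - (-0.00003704)(-0.00003704) = 0.0000191
V_1 = [(0.075)(0.000114) - (-0.00003704)(0)]/D = 0.4476 V
V_2 = [(0.1676)(0) - (0.075)(-0.00003704)]/D = 0.1455 V
V_th = V_2 - V_3 = 0.1455 - 0 = 0.1455 V
Step 2 — R_th: zero the source — replace V1 by a short circuit (node 3 merges into node 0) — and find the resistance seen between A (node 2) and B (node 0).
Reduce the network between node 2 (A) and node 0 (B) by series/parallel combination:
  Rp1 = R1 ‖ R3 (parallel, both between nodes 0 and 1) = 1/(1/160 + 1/6.2) = 5.969 Ω
  Rs1 = R2 + Rp1 (series, joined only at node 1) = 27000 + 5.969 = 27010 Ω
  Rp2 = R4 ‖ Rs1 (parallel, both between nodes 0 and 2) = 1/(1/13000 + 1/27010) = 8776 Ω
R_th = 8.776 kΩ

Final answer: V_th = 0.1455 V, R_th = 8.776 kΩ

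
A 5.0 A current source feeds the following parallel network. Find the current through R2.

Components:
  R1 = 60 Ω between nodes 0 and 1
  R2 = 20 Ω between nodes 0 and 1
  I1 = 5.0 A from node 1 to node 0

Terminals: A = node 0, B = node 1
All resistors sit directly between nodes 0 and 1, so they are in parallel and share one voltage V; the full source current 5 A splits among them.
1/R_par = 1/60 + 1/20 = 0.06667 S  =>  R_par = 15 Ω
V = I × R_par = 5 × 15 = 75 V
I_R2 = V/R2 = 75/20 = 3.75 A

Final answer: 3.75 A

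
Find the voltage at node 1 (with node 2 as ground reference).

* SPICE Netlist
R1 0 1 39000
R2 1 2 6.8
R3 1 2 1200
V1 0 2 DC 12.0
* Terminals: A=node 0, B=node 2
Nodal analysis, taking node 2 as the 0 V reference.
Source V1 fixes V_0 = 12 V.
KCL at each unknown node (sum of currents leaving = 0; resistances in Ω):
  Node 1: (V_1 - 12)/39000 + (V_1 - 0)/6.8 + (V_1 - 0)/1200 = 0
Collecting terms: 0.1479 × V_1 = 0.0003077  =>  V_1 = 0.00208 V
The requested potential is V_1 = 0.00208 V.

Final answer: V_1 = 0.00208 V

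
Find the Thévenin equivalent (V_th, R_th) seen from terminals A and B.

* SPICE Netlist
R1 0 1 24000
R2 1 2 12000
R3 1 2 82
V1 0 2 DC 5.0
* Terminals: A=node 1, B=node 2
Step 1 — V_th is the open-circuit voltage V_A - V_B (nothing connected across the terminals).
Nodal analysis, taking node 2 as the 0 V reference.
Source V1 fixes V_0 = 5 V.
KCL at each unknown node (sum of currents leaving = 0; resistances in Ω):
  Node 1: (V_1 - 5)/24000 + (V_1 - 0)/12000 + (V_1 - 0)/82 = 0
Collecting terms: 0.01232 × V_1 = 0.0002083  =>  V_1 = 0.01691 V
V_th = V_1 - V_2 = 0.01691 - 0 = 0.01691 V
Step 2 — R_th: zero the source — replace V1 by a short circuit (node 2 merges into node 0) — and find the resistance seen between A (node 1) and B (node 0).
Reduce the network between node 1 (A) and node 0 (B) by series/parallel combination:
  Rp1 = R1 ‖ R2 ‖ R3 (parallel, all between nodes 0 and 1) = 1/(1/24000 + 1/12000 + 1/82) = 81.17 Ω
R_th = 81.17 Ω

Final answer: V_th = 0.01691 V, R_th = 81.17 Ω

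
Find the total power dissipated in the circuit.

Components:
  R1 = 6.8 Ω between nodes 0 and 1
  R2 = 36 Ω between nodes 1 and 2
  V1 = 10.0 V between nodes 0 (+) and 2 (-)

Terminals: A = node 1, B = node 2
Nodal analysis, taking node 2 as the 0 V reference.
Source V1 fixes V_0 = 10 V.
KCL at each unknown node (sum of currents leaving = 0; resistances in Ω):
  Node 1: (V_1 - 10)/6.8 + (V_1 - 0)/36 = 0
Collecting terms: 0.1748 × V_1 = 1.471  =>  V_1 = 8.411 V
Power in each resistor, P = (ΔV)²/R:
  P_R1 = (10 - 8.411)²/6.8 = 0.3712 W
  P_R2 = (8.411 - 0)²/36 = 1.965 W
P_total = P_R1 + P_R2 = 2.336 W

Final answer: 2.336 W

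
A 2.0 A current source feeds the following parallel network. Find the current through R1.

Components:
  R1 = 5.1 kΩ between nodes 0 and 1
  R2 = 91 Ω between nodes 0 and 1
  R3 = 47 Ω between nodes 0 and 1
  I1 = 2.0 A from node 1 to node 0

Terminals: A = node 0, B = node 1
All resistors sit directly between nodes 0 and 1, so they are in parallel and share one voltage V; the full source current 2 A splits among them.
1/R_par = 1/5100 + 1/91 + 1/47 = 0.03246 S  =>  R_par = 30.81 Ω
V = I × R_par = 2 × 30.81 = 61.61 V
I_R1 = V/R1 = 61.61/5100 = 0.01208 A

Final answer: 0.01208 A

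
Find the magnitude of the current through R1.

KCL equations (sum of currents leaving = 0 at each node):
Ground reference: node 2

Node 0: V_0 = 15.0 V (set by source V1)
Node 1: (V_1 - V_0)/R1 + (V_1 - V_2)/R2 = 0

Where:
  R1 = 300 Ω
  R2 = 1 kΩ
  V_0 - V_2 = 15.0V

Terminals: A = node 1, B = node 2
Nodal analysis, taking node 2 as the 0 V reference.
Source V1 fixes V_0 = 15 V.
KCL at each unknown node (sum of currents leaving = 0; resistances in Ω):
  Node 1: (V_1 - 15)/300 + (V_1 - 0)/1000 = 0
Collecting terms: 0.004333 × V_1 = 0.05  =>  V_1 = 11.54 V
I_R1 = (V_0 - V_1)/R1 = (15 - 11.54)/300 = 0.01154 A
|I_R1| = 0.01154 A

Final answer: |I_R1| = 0.01154 A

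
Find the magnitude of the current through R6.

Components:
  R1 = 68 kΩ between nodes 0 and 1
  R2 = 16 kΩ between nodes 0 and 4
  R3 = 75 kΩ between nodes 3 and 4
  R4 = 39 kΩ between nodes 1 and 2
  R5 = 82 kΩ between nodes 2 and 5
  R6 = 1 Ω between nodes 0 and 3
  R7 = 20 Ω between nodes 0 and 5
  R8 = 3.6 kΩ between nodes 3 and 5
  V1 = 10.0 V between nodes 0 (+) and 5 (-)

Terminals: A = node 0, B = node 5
Nodal analysis, taking node 5 as the 0 V reference.
Source V1 fixes V_0 = 10 V.
KCL at each unknown node (sum of currents leaving = 0; resistances in Ω):
  Node 1: (V_1 - 10)/68000 + (V_1 - V_2)/39000 = 0
  Node 2: (V_2 - V_1)/39000 + (V_2 - 0)/82000 = 0
  Node 3: (V_3 - V_4)/75000 + (V_3 - 10)/1 + (V_3 - 0)/3600 = 0
  Node 4: (V_4 - 10)/16000 + (V_4 - V_3)/75000 = 0
Collecting terms (coefficients in siemens):
  0.00004035·V_1 - 0.00002564·V_2 = 0.0001471
  0.00003784·V_2 - 0.00002564·V_1 = 0
  1·V_3 - 0.00001333·V_4 = 10
  0.00007583·V_4 - 0.00001333·V_3 = 0.000625
Solving these 4 simultaneous equations (Gaussian elimination) gives:
  V_1 = 6.402 V, V_2 = 4.339 V, V_3 = 9.997 V, V_4 = 10 V
I_R6 = (V_0 - V_3)/R6 = (10 - 9.997)/1 = 0.002777 A
|I_R6| = 0.002777 A

Final answer: |I_R6| = 0.002777 A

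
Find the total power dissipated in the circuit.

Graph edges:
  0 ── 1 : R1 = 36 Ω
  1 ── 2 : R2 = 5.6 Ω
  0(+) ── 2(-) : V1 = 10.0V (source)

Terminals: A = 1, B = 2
Nodal analysis, taking node 2 as the 0 V reference.
Source V1 fixes V_0 = 10 V.
KCL at each unknown node (sum of currents leaving = 0; resistances in Ω):
  Node 1: (V_1 - 10)/36 + (V_1 - 0)/5.6 = 0
Collecting terms: 0.2063 × V_1 = 0.2778  =>  V_1 = 1.346 V
Power in each resistor, P = (ΔV)²/R:
  P_R1 = (10 - 1.346)²/36 = 2.08 W
  P_R2 = (1.346 - 0)²/5.6 = 0.3236 W
P_total = P_R1 + P_R2 = 2.404 W

Final answer: 2.404 W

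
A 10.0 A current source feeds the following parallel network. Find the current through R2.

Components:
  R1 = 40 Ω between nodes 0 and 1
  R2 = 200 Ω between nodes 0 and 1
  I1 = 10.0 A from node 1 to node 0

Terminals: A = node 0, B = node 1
All resistors sit directly between nodes 0 and 1, so they are in parallel and share one voltage V; the full source current 10 A splits among them.
1/R_par = 1/40 + 1/200 = 0.03 S  =>  R_par = 33.33 Ω
V = I × R_par = 10 × 33.33 = 333.3 V
I_R2 = V/R2 = 333.3/200 = 1.667 A

Final answer: 1.667 A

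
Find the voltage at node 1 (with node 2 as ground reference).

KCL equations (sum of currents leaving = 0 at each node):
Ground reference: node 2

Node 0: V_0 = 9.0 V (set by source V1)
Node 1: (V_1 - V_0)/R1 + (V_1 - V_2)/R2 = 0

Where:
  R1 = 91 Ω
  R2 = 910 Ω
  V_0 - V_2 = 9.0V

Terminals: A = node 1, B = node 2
Nodal analysis, taking node 2 as the 0 V reference.
Source V1 fixes V_0 = 9 V.
KCL at each unknown node (sum of currents leaving = 0; resistances in Ω):
  Node 1: (V_1 - 9)/91 + (V_1 - 0)/910 = 0
Collecting terms: 0.01209 × V_1 = 0.0989  =>  V_1 = 8.182 V
The requested potential is V_1 = 8.182 V.

Final answer: V_1 = 8.182 V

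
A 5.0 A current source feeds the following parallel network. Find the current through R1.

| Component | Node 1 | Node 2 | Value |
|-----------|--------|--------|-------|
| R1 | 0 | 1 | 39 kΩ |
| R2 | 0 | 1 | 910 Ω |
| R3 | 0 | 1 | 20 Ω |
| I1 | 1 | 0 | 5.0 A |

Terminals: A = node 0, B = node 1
All resistors sit directly between nodes 0 and 1, so they are in parallel and share one voltage V; the full source current 5 A splits among them.
1/R_par = 1/39000 + 1/910 + 1/20 = 0.05112 S  =>  R_par = 19.56 Ω
V = I × R_par = 5 × 19.56 = 97.8 V
I_R1 = V/R1 = 97.8/39000 = 0.002508 A

Final answer: 0.002508 A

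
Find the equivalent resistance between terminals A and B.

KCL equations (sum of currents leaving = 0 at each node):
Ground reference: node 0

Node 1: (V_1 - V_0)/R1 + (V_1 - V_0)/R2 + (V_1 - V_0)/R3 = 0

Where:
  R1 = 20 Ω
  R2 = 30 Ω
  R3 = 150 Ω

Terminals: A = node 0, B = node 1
Reduce the network between node 0 (A) and node 1 (B) by series/parallel combination:
  Rp1 = R1 ‖ R2 ‖ R3 (parallel, all between nodes 0 and 1) = 1/(1/20 + 1/30 + 1/150) = 11.11 Ω
R_eq = 11.11 Ω

Final answer: 11.11 Ω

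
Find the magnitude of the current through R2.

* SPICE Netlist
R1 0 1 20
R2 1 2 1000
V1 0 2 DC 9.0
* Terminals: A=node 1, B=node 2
Nodal analysis, taking node 2 as the 0 V reference.
Source V1 fixes V_0 = 9 V.
KCL at each unknown node (sum of currents leaving = 0; resistances in Ω):
  Node 1: (V_1 - 9)/20 + (V_1 - 0)/1000 = 0
Collecting terms: 0.051 × V_1 = 0.45  =>  V_1 = 8.824 V
I_R2 = (V_1 - V_2)/R2 = (8.824 - 0)/1000 = 0.008824 A
|I_R2| = 0.008824 A

Final answer: |I_R2| = 0.008824 A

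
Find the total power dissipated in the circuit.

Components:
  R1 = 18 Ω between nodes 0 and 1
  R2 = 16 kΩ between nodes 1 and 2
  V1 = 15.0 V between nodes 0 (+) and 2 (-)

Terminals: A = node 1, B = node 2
Nodal analysis, taking node 2 as the 0 V reference.
Source V1 fixes V_0 = 15 V.
KCL at each unknown node (sum of currents leaving = 0; resistances in Ω):
  Node 1: (V_1 - 15)/18 + (V_1 - 0)/16000 = 0
Collecting terms: 0.05562 × V_1 = 0.8333  =>  V_1 = 14.98 V
Power in each resistor, P = (ΔV)²/R:
  P_R1 = (15 - 14.98)²/18 = 0.00001578 W
  P_R2 = (14.98 - 0)²/16000 = 0.01403 W
P_total = P_R1 + P_R2 = 0.01405 W

Final answer: 0.01405 W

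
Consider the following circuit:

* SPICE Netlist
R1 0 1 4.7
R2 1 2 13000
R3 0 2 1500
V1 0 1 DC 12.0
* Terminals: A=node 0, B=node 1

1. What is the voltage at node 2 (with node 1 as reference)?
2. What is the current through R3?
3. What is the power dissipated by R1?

Nodal analysis, taking node 1 as the 0 V reference.
Source V1 fixes V_0 = 12 V.
KCL at each unknown node (sum of currents leaving = 0; resistances in Ω):
  Node 2: (V_2 - 0)/13000 + (V_2 - 12)/1500 = 0
Collecting terms: 0.0007436 × V_2 = 0.008  =>  V_2 = 10.76 V
Part 1:
  Read off the nodal solution: V_2 = 10.76 V
Part 2:
  I_R3 = (V_0 - V_2)/R3 = (12 - 10.76)/1500 = 0.0008276 A
  Magnitude: I_R3 = 0.0008276 A
Part 3:
  I_R1 = (V_0 - V_1)/R1 = (12 - 0)/4.7 = 2.553 A
  P_R1 = I_R1² × R1 = (2.553)² × 4.7 = 30.64 W

Final answers:
1. V_2 = 10.76 V
2. I_R3 = 0.0008276 A
3. P_R1 = 30.64 W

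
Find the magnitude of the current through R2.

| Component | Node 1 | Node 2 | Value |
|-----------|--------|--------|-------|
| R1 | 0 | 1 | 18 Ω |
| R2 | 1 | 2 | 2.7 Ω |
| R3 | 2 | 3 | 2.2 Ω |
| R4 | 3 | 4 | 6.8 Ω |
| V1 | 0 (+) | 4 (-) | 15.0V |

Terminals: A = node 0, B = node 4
Nodal analysis, taking node 4 as the 0 V reference.
Source V1 fixes V_0 = 15 V.
KCL at each unknown node (sum of currents leaving = 0; resistances in Ω):
  Node 1: (V_1 - 15)/18 + (V_1 - V_2)/2.7 = 0
  Node 2: (V_2 - V_1)/2.7 + (V_2 - V_3)/2.2 = 0
  Node 3: (V_3 - V_2)/2.2 + (V_3 - 0)/6.8 = 0
Collecting terms (coefficients in siemens):
  0.4259·V_1 - 0.3704·V_2 = 0.8333
  0.8249·V_2 - 0.3704·V_1 - 0.4545·V_3 = 0
  0.6016·V_3 - 0.4545·V_2 = 0
Solving these 3 simultaneous equations (Gaussian elimination) gives:
  V_1 = 5.909 V, V_2 = 4.545 V, V_3 = 3.434 V
I_R2 = (V_1 - V_2)/R2 = (5.909 - 4.545)/2.7 = 0.5051 A
|I_R2| = 0.5051 A

Final answer: |I_R2| = 0.5051 A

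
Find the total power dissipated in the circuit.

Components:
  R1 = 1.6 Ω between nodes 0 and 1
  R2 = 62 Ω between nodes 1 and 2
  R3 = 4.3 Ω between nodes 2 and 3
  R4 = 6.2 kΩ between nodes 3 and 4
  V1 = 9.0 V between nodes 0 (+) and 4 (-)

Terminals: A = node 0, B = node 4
Nodal analysis, taking node 4 as the 0 V reference.
Source V1 fixes V_0 = 9 V.
KCL at each unknown node (sum of currents leaving = 0; resistances in Ω):
  Node 1: (V_1 - 9)/1.6 + (V_1 - V_2)/62 = 0
  Node 2: (V_2 - V_1)/62 + (V_2 - V_3)/4.3 = 0
  Node 3: (V_3 - V_2)/4.3 + (V_3 - 0)/6200 = 0
Collecting terms (coefficients in siemens):
  0.6411·V_1 - 0.01613·V_2 = 5.625
  0.2487·V_2 - 0.01613·V_1 - 0.2326·V_3 = 0
  0.2327·V_3 - 0.2326·V_2 = 0
Solving these 3 simultaneous equations (Gaussian elimination) gives:
  V_1 = 8.998 V, V_2 = 8.909 V, V_3 = 8.903 V
Power in each resistor, P = (ΔV)²/R:
  P_R1 = (9 - 8.998)²/1.6 = 0.000003299 W
  P_R2 = (8.998 - 8.909)²/62 = 0.0001278 W
  P_R3 = (8.909 - 8.903)²/4.3 = 0.000008866 W
  P_R4 = (8.903 - 0)²/6200 = 0.01278 W
P_total = P_R1 + P_R2 + P_R3 + P_R4 = 0.01292 W

Final answer: 0.01292 W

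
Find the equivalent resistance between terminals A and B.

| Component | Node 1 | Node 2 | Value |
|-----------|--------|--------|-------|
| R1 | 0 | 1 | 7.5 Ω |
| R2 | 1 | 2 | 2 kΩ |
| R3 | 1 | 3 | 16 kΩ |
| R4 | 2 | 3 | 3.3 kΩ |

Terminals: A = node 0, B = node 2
Reduce the network between node 0 (A) and node 2 (B) by series/parallel combination:
  Rs1 = R3 + R4 (series, joined only at node 3) = 16000 + 3300 = 19300 Ω
  Rp1 = R2 ‖ Rs1 (parallel, both between nodes 1 and 2) = 1/(1/2000 + 1/19300) = 1812 Ω
  Rs2 = R1 + Rp1 (series, joined only at node 1) = 7.5 + 1812 = 1820 Ω
R_eq = 1.82 kΩ

Final answer: 1.82 kΩ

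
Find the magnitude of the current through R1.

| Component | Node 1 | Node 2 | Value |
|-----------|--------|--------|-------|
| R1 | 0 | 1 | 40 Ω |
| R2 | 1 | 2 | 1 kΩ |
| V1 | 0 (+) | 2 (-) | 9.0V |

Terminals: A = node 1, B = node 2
Nodal analysis, taking node 2 as the 0 V reference.
Source V1 fixes V_0 = 9 V.
KCL at each unknown node (sum of currents leaving = 0; resistances in Ω):
  Node 1: (V_1 - 9)/40 + (V_1 - 0)/1000 = 0
Collecting terms: 0.026 × V_1 = 0.225  =>  V_1 = 8.654 V
I_R1 = (V_0 - V_1)/R1 = (9 - 8.654)/40 = 0.008654 A
|I_R1| = 0.008654 A

Final answer: |I_R1| = 0.008654 A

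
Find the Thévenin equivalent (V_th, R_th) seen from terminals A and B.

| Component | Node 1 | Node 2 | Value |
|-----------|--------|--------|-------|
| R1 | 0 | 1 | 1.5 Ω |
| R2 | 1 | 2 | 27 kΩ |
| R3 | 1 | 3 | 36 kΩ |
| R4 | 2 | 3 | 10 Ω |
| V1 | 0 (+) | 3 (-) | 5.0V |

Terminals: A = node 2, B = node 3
Step 1 — V_th is the open-circuit voltage V_A - V_B (nothing connected across the terminals).
Nodal analysis, taking node 3 as the 0 V reference.
Source V1 fixes V_0 = 5 V.
KCL at each unknown node (sum of currents leaving = 0; resistances in Ω):
  Node 1: (V_1 - 5)/1.5 + (V_1 - V_2)/27000 + (V_1 - 0)/36000 = 0
  Node 2: (V_2 - V_1)/27000 + (V_2 - 0)/10 = 0
Collecting terms (coefficients in siemens):
  0.6667·V_1 - 0.00003704·V_2 = 3.333
  0.1·V_2 - 0.00003704·V_1 = 0
Determinant D = (0.6667)(0.1) - (-0.00003704)(-0.00003704) = 0.0667
V_1 = [(3.333)(0.1) - (-0.00003704)(0)]/D = 5 V
V_2 = [(0.6667)(0) - (3.333)(-0.00003704)]/D = 0.001851 V
V_th = V_2 - V_3 = 0.001851 - 0 = 0.001851 V
Step 2 — R_th: zero the source — replace V1 by a short circuit (node 3 merges into node 0) — and find the resistance seen between A (node 2) and B (node 0).
Reduce the network between node 2 (A) and node 0 (B) by series/parallel combination:
  Rp1 = R1 ‖ R3 (parallel, both between nodes 0 and 1) = 1/(1/1.5 + 1/36000) = 1.5 Ω
  Rs1 = R2 + Rp1 (series, joined only at node 1) = 27000 + 1.5 = 27000 Ω
  Rp2 = R4 ‖ Rs1 (parallel, both between nodes 0 and 2) = 1/(1/10 + 1/27000) = 9.996 Ω
R_th = 9.996 Ω

Final answer: V_th = 0.001851 V, R_th = 9.996 Ω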